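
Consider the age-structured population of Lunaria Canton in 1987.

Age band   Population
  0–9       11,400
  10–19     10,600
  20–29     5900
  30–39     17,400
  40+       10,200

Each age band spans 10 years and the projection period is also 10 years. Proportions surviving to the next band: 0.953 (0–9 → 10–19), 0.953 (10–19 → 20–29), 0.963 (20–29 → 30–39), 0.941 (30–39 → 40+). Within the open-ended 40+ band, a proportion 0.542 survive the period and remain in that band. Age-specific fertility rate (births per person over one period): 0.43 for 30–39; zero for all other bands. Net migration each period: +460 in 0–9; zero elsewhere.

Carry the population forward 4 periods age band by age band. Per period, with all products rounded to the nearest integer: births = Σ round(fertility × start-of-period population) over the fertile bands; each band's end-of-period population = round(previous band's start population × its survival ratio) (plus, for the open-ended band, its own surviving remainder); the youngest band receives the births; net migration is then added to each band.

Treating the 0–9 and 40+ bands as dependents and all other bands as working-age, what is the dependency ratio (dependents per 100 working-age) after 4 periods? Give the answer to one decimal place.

After projecting period 1:
Births: 17400 * 0.43 = 7482
10–19: 11400 * 0.953 = 10864
20–29: 10600 * 0.953 = 10102
30–39: 5900 * 0.963 = 5682
40+: 17400 * 0.941 + 10200 * 0.542 = 16373 + 5528 = 21901
Net migration: 0–9 + 460 → 7942
Population now: 0–9=7942, 10–19=10864, 20–29=10102, 30–39=5682, 40+=21901
After projecting period 2:
Births: 5682 * 0.43 = 2443
10–19: 7942 * 0.953 = 7569
20–29: 10864 * 0.953 = 10353
30–39: 10102 * 0.963 = 9728
40+: 5682 * 0.941 + 21901 * 0.542 = 5347 + 11870 = 17217
Net migration: 0–9 + 460 → 2903
Population now: 0–9=2903, 10–19=7569, 20–29=10353, 30–39=9728, 40+=17217
After projecting period 3:
Births: 9728 * 0.43 = 4183
10–19: 2903 * 0.953 = 2767
20–29: 7569 * 0.953 = 7213
30–39: 10353 * 0.963 = 9970
40+: 9728 * 0.941 + 17217 * 0.542 = 9154 + 9332 = 18486
Net migration: 0–9 + 460 → 4643
Population now: 0–9=4643, 10–19=2767, 20–29=7213, 30–39=9970, 40+=18486
After projecting period 4:
Births: 9970 * 0.43 = 4287
10–19: 4643 * 0.953 = 4425
20–29: 2767 * 0.953 = 2637
30–39: 7213 * 0.963 = 6946
40+: 9970 * 0.941 + 18486 * 0.542 = 9382 + 10019 = 19401
Net migration: 0–9 + 460 → 4747
Population now: 0–9=4747, 10–19=4425, 20–29=2637, 30–39=6946, 40+=19401
Dependents (band 0–9 + band 40+) = 4747 + 19401 = 24148; working-age = 14008; ratio = 24148/14008 × 100 = 172.4

172.4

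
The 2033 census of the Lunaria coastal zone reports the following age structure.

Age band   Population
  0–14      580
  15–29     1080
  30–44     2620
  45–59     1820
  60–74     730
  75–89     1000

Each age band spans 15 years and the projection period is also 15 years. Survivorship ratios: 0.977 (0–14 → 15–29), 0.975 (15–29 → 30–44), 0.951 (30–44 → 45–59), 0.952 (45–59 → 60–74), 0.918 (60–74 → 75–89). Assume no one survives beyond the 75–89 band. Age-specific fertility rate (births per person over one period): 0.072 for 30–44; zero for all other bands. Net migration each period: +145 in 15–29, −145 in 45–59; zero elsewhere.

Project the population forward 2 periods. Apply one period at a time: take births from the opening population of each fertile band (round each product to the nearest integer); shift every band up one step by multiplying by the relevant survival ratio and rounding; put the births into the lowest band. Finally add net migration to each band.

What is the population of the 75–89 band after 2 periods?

1591

Call the groups 1 to 6, youngest first.
Period 1.
Births: 2620 * 0.072 = 189
Group 2: 580 * 0.977 = 567
Group 3: 1080 * 0.975 = 1053
Group 4: 2620 * 0.951 = 2492
Group 5: 1820 * 0.952 = 1733
Group 6: 730 * 0.918 = 670
Net migration: Group 2 + 145 → 712; Group 4 − 145 → 2347
End of period: [189, 712, 1053, 2347, 1733, 670]
Period 2.
Births: 1053 * 0.072 = 76
Group 2: 189 * 0.977 = 185
Group 3: 712 * 0.975 = 694
Group 4: 1053 * 0.951 = 1001
Group 5: 2347 * 0.952 = 2234
Group 6: 1733 * 0.918 = 1591
Net migration: Group 2 + 145 → 330; Group 4 − 145 → 856
End of period: [76, 330, 694, 856, 2234, 1591]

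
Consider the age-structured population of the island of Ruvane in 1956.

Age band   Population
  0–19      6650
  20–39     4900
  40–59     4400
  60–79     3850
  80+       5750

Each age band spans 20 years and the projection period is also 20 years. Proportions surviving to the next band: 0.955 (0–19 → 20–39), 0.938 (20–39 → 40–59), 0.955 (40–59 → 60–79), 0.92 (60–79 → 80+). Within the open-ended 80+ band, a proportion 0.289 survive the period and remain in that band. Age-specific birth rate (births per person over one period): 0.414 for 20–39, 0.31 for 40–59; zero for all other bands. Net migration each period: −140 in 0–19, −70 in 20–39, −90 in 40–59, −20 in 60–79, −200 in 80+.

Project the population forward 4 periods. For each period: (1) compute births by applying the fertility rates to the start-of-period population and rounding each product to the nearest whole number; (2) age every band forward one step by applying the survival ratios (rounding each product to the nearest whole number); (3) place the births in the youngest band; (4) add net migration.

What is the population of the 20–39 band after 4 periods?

2715

Period 1.
Births: 4900 * 0.414 = 2029 ; 4400 * 0.31 = 1364 → 3393
20–39: 6650 * 0.955 = 6351
40–59: 4900 * 0.938 = 4596
60–79: 4400 * 0.955 = 4202
80+: 3850 * 0.92 + 5750 * 0.289 = 3542 + 1662 = 5204
Net migration: 0–19 − 140 → 3253; 20–39 − 70 → 6281; 40–59 − 90 → 4506; 60–79 − 20 → 4182; 80+ − 200 → 5004
End of period: [3253, 6281, 4506, 4182, 5004]
Period 2.
Births: 6281 * 0.414 = 2600 ; 4506 * 0.31 = 1397 → 3997
20–39: 3253 * 0.955 = 3107
40–59: 6281 * 0.938 = 5892
60–79: 4506 * 0.955 = 4303
80+: 4182 * 0.92 + 5004 * 0.289 = 3847 + 1446 = 5293
Net migration: 0–19 − 140 → 3857; 20–39 − 70 → 3037; 40–59 − 90 → 5802; 60–79 − 20 → 4283; 80+ − 200 → 5093
End of period: [3857, 3037, 5802, 4283, 5093]
Period 3.
Births: 3037 * 0.414 = 1257 ; 5802 * 0.31 = 1799 → 3056
20–39: 3857 * 0.955 = 3683
40–59: 3037 * 0.938 = 2849
60–79: 5802 * 0.955 = 5541
80+: 4283 * 0.92 + 5093 * 0.289 = 3940 + 1472 = 5412
Net migration: 0–19 − 140 → 2916; 20–39 − 70 → 3613; 40–59 − 90 → 2759; 60–79 − 20 → 5521; 80+ − 200 → 5212
End of period: [2916, 3613, 2759, 5521, 5212]
Period 4.
Births: 3613 * 0.414 = 1496 ; 2759 * 0.31 = 855 → 2351
20–39: 2916 * 0.955 = 2785
40–59: 3613 * 0.938 = 3389
60–79: 2759 * 0.955 = 2635
80+: 5521 * 0.92 + 5212 * 0.289 = 5079 + 1506 = 6585
Net migration: 0–19 − 140 → 2211; 20–39 − 70 → 2715; 40–59 − 90 → 3299; 60–79 − 20 → 2615; 80+ − 200 → 6385
End of period: [2211, 2715, 3299, 2615, 6385]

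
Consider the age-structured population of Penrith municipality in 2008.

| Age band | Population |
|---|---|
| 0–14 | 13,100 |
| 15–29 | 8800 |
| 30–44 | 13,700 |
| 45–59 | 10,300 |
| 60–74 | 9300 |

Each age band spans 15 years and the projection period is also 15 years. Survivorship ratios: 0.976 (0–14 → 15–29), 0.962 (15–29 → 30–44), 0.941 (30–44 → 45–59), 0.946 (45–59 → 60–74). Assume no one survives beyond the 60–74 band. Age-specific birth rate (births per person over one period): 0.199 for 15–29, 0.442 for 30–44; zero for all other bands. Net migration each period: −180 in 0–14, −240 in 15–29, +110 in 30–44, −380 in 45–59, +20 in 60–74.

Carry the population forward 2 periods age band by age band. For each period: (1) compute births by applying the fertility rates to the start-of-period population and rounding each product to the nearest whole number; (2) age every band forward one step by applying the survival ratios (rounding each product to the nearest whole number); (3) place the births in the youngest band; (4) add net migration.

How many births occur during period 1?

7806

(Bands numbered youngest = 1 to oldest = 5.)
After projecting period 1:
Births: 8800 × 0.199 = 1751, 13700 × 0.442 = 6055 ⇒ total 7806
Band 2: 13100 × 0.976 = 12786
Band 3: 8800 × 0.962 = 8466
Band 4: 13700 × 0.941 = 12892
Band 5: 10300 × 0.946 = 9744
Net migration: Band 1 − 180 → 7626; Band 2 − 240 → 12546; Band 3 + 110 → 8576; Band 4 − 380 → 12512; Band 5 + 20 → 9764
End of period: [7626, 12546, 8576, 12512, 9764]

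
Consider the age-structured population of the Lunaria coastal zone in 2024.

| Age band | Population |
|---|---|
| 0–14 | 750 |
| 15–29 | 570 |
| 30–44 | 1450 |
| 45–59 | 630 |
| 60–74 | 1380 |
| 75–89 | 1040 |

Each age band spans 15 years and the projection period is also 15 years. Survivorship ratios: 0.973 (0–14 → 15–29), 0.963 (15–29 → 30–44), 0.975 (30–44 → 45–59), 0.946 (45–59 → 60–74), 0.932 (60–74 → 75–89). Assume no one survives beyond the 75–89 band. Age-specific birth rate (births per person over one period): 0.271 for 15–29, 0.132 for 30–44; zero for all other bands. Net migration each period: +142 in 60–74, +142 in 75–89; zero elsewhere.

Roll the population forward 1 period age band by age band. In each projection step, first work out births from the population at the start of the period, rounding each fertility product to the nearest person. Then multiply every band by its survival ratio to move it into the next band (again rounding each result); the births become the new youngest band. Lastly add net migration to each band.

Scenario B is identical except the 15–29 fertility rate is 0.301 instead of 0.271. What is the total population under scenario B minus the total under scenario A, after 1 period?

18

Let band 1 be 0–14 through band 6 = 75–89.
— Period 1 —
Births: 570 × 0.271 = 154  |  1450 × 0.132 = 191 — total 345
Band 2: 750 × 0.973 = 730
Band 3: 570 × 0.963 = 549
Band 4: 1450 × 0.975 = 1414
Band 5: 630 × 0.946 = 596
Band 6: 1380 × 0.932 = 1286
Net migration: Band 5 + 142 → 738; Band 6 + 142 → 1428
Population now: 0–14=345, 15–29=730, 30–44=549, 45–59=1414, 60–74=738, 75–89=1428
Scenario A total after 1 period: 5204
Scenario B projection —
— Period 1 —
Births: 570 × 0.301 = 172  |  1450 × 0.132 = 191 — total 363
Band 2: 750 × 0.973 = 730
Band 3: 570 × 0.963 = 549
Band 4: 1450 × 0.975 = 1414
Band 5: 630 × 0.946 = 596
Band 6: 1380 × 0.932 = 1286
Net migration: Band 5 + 142 → 738; Band 6 + 142 → 1428
Population now: 0–14=363, 15–29=730, 30–44=549, 45–59=1414, 60–74=738, 75–89=1428
Scenario B total after 1 period: 5222
Difference B − A = 5222 − 5204 = 18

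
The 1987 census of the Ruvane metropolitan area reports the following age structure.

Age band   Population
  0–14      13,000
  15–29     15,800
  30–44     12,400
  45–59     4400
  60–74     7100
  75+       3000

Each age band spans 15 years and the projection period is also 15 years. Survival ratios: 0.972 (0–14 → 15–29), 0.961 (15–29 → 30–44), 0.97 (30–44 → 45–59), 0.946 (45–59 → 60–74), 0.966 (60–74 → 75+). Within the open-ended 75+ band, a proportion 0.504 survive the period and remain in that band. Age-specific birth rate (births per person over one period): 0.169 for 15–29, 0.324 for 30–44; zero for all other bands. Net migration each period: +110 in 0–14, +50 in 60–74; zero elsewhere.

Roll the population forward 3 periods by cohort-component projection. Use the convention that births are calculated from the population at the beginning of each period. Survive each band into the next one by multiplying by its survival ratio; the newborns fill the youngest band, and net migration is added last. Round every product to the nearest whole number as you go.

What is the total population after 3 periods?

— Period 1 —
Births: 15800 × 0.169 = 2670 ; 12400 × 0.324 = 4018 ⇒ total 6688
15–29: 13000 × 0.972 = 12636
30–44: 15800 × 0.961 = 15184
45–59: 12400 × 0.97 = 12028
60–74: 4400 × 0.946 = 4162
75+: 7100 × 0.966 + 3000 × 0.504 = 6859 + 1512 = 8371
Net migration: 0–14 + 110 → 6798; 60–74 + 50 → 4212
End of period: [6798, 12636, 15184, 12028, 4212, 8371]
— Period 2 —
Births: 12636 × 0.169 = 2135 ; 15184 × 0.324 = 4920 ⇒ total 7055
15–29: 6798 × 0.972 = 6608
30–44: 12636 × 0.961 = 12143
45–59: 15184 × 0.97 = 14728
60–74: 12028 × 0.946 = 11378
75+: 4212 × 0.966 + 8371 × 0.504 = 4069 + 4219 = 8288
Net migration: 0–14 + 110 → 7165; 60–74 + 50 → 11428
End of period: [7165, 6608, 12143, 14728, 11428, 8288]
— Period 3 —
Births: 6608 × 0.169 = 1117 ; 12143 × 0.324 = 3934 ⇒ total 5051
15–29: 7165 × 0.972 = 6964
30–44: 6608 × 0.961 = 6350
45–59: 12143 × 0.97 = 11779
60–74: 14728 × 0.946 = 13933
75+: 11428 × 0.966 + 8288 × 0.504 = 11039 + 4177 = 15216
Net migration: 0–14 + 110 → 5161; 60–74 + 50 → 13983
End of period: [5161, 6964, 6350, 11779, 13983, 15216]
Total after period 3: 5161 + 6964 + 6350 + 11779 + 13983 + 15216 = 59453

59453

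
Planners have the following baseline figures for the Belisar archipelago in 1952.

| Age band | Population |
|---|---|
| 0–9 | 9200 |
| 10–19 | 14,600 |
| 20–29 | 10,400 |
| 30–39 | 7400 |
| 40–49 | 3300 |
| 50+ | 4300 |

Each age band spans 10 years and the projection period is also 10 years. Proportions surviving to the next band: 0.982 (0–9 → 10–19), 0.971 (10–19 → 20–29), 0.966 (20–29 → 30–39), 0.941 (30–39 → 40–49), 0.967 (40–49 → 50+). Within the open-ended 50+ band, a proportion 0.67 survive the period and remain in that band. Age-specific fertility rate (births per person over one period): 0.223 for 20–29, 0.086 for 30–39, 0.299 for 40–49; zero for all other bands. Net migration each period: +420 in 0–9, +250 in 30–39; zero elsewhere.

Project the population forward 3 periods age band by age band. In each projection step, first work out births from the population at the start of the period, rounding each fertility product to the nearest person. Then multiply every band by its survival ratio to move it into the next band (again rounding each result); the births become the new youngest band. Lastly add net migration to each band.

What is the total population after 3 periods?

55513

Numbering the groups 1..6 from youngest to oldest:
[period 1]
Births: 10400 * 0.223 = 2319  |  7400 * 0.086 = 636  |  3300 * 0.299 = 987 → 3942
Group 2: 9200 * 0.982 = 9034
Group 3: 14600 * 0.971 = 14177
Group 4: 10400 * 0.966 = 10046
Group 5: 7400 * 0.941 = 6963
Group 6: 3300 * 0.967 + 4300 * 0.67 = 3191 + 2881 = 6072
Net migration: Group 1 + 420 → 4362; Group 4 + 250 → 10296
Giving 4362 / 9034 / 14177 / 10296 / 6963 / 6072.
[period 2]
Births: 14177 * 0.223 = 3161  |  10296 * 0.086 = 885  |  6963 * 0.299 = 2082 → 6128
Group 2: 4362 * 0.982 = 4283
Group 3: 9034 * 0.971 = 8772
Group 4: 14177 * 0.966 = 13695
Group 5: 10296 * 0.941 = 9689
Group 6: 6963 * 0.967 + 6072 * 0.67 = 6733 + 4068 = 10801
Net migration: Group 1 + 420 → 6548; Group 4 + 250 → 13945
Giving 6548 / 4283 / 8772 / 13945 / 9689 / 10801.
[period 3]
Births: 8772 * 0.223 = 1956  |  13945 * 0.086 = 1199  |  9689 * 0.299 = 2897 → 6052
Group 2: 6548 * 0.982 = 6430
Group 3: 4283 * 0.971 = 4159
Group 4: 8772 * 0.966 = 8474
Group 5: 13945 * 0.941 = 13122
Group 6: 9689 * 0.967 + 10801 * 0.67 = 9369 + 7237 = 16606
Net migration: Group 1 + 420 → 6472; Group 4 + 250 → 8724
Giving 6472 / 6430 / 4159 / 8724 / 13122 / 16606.
Total after period 3: 6472 + 6430 + 4159 + 8724 + 13122 + 16606 = 55513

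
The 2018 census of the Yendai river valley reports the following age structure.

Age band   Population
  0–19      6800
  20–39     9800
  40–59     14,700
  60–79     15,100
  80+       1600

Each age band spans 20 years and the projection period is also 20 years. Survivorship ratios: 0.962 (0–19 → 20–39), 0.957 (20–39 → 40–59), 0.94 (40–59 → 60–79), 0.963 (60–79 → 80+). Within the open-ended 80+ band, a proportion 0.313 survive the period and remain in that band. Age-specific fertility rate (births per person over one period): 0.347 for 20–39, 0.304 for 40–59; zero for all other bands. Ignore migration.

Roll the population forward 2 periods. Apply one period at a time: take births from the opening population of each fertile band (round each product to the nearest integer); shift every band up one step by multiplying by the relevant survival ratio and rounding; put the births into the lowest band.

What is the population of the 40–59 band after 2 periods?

Period 1.
Births: 9800 × 0.347 = 3401 ; 14700 × 0.304 = 4469 — total 7870
20–39: 6800 × 0.962 = 6542
40–59: 9800 × 0.957 = 9379
60–79: 14700 × 0.94 = 13818
80+: 15100 × 0.963 + 1600 × 0.313 = 14541 + 501 = 15042
→ [7870, 6542, 9379, 13818, 15042]
Period 2.
Births: 6542 × 0.347 = 2270 ; 9379 × 0.304 = 2851 — total 5121
20–39: 7870 × 0.962 = 7571
40–59: 6542 × 0.957 = 6261
60–79: 9379 × 0.94 = 8816
80+: 13818 × 0.963 + 15042 × 0.313 = 13307 + 4708 = 18015
→ [5121, 7571, 6261, 8816, 18015]

6261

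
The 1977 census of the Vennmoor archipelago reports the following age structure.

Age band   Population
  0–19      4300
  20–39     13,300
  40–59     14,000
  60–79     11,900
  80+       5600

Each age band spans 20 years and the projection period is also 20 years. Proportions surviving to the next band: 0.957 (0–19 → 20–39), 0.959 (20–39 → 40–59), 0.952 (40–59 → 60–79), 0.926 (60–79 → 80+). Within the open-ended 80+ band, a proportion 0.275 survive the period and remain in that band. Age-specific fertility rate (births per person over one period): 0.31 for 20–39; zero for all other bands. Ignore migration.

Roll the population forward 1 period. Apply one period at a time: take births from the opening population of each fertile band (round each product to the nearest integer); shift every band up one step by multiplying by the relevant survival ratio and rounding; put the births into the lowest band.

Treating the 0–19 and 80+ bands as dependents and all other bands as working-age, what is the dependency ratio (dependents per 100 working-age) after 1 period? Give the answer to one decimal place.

55.2

After projecting period 1:
Births: 13300 * 0.31 = 4123
20–39: 4300 * 0.957 = 4115
40–59: 13300 * 0.959 = 12755
60–79: 14000 * 0.952 = 13328
80+: 11900 * 0.926 + 5600 * 0.275 = 11019 + 1540 = 12559
Population now: 0–19=4123, 20–39=4115, 40–59=12755, 60–79=13328, 80+=12559
Dependents (band 0–19 + band 80+) = 4123 + 12559 = 16682; working-age = 30198; ratio = 16682/30198 × 100 = 55.2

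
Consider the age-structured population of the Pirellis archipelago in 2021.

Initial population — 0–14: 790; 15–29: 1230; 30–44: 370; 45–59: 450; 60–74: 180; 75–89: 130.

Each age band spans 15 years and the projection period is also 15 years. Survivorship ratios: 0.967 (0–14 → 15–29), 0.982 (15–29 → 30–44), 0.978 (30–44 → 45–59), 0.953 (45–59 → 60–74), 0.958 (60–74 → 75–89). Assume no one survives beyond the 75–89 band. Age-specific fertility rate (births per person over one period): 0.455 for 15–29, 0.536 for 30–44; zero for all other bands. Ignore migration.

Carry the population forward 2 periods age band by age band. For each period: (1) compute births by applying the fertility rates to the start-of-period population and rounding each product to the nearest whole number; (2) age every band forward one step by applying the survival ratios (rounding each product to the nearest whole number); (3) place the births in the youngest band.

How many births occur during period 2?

Numbering the groups 1..6 from youngest to oldest:
— Period 1 —
Births: 1230 × 0.455 = 560  |  370 × 0.536 = 198 ⇒ total 758
Group 2: 790 × 0.967 = 764
Group 3: 1230 × 0.982 = 1208
Group 4: 370 × 0.978 = 362
Group 5: 450 × 0.953 = 429
Group 6: 180 × 0.958 = 172
Giving 758 / 764 / 1208 / 362 / 429 / 172.
— Period 2 —
Births: 764 × 0.455 = 348  |  1208 × 0.536 = 647 ⇒ total 995
Group 2: 758 × 0.967 = 733
Group 3: 764 × 0.982 = 750
Group 4: 1208 × 0.978 = 1181
Group 5: 362 × 0.953 = 345
Group 6: 429 × 0.958 = 411
Giving 995 / 733 / 750 / 1181 / 345 / 411.

995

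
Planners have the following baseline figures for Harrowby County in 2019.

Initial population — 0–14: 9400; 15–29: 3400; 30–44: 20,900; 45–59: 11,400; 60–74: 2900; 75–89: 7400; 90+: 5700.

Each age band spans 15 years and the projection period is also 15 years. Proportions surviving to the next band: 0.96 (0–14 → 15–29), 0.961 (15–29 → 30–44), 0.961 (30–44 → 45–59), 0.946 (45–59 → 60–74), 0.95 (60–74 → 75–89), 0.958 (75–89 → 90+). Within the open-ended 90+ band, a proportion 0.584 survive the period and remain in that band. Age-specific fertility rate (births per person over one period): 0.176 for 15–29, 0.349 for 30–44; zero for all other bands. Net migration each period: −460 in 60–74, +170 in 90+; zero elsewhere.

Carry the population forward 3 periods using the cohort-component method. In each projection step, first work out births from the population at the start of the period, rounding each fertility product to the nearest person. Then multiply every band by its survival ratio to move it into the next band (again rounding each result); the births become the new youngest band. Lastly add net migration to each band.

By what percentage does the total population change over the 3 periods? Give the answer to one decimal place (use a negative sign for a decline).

Numbering the groups 1..7 from youngest to oldest:
After projecting period 1:
Births: 3400 × 0.176 = 598  |  20900 × 0.349 = 7294 — total 7892
Group 2: 9400 × 0.96 = 9024
Group 3: 3400 × 0.961 = 3267
Group 4: 20900 × 0.961 = 20085
Group 5: 11400 × 0.946 = 10784
Group 6: 2900 × 0.95 = 2755
Group 7: 7400 × 0.958 + 5700 × 0.584 = 7089 + 3329 = 10418
Net migration: Group 5 − 460 → 10324; Group 7 + 170 → 10588
Giving 7892 / 9024 / 3267 / 20085 / 10324 / 2755 / 10588.
After projecting period 2:
Births: 9024 × 0.176 = 1588  |  3267 × 0.349 = 1140 — total 2728
Group 2: 7892 × 0.96 = 7576
Group 3: 9024 × 0.961 = 8672
Group 4: 3267 × 0.961 = 3140
Group 5: 20085 × 0.946 = 19000
Group 6: 10324 × 0.95 = 9808
Group 7: 2755 × 0.958 + 10588 × 0.584 = 2639 + 6183 = 8822
Net migration: Group 5 − 460 → 18540; Group 7 + 170 → 8992
Giving 2728 / 7576 / 8672 / 3140 / 18540 / 9808 / 8992.
After projecting period 3:
Births: 7576 × 0.176 = 1333  |  8672 × 0.349 = 3027 — total 4360
Group 2: 2728 × 0.96 = 2619
Group 3: 7576 × 0.961 = 7281
Group 4: 8672 × 0.961 = 8334
Group 5: 3140 × 0.946 = 2970
Group 6: 18540 × 0.95 = 17613
Group 7: 9808 × 0.958 + 8992 × 0.584 = 9396 + 5251 = 14647
Net migration: Group 5 − 460 → 2510; Group 7 + 170 → 14817
Giving 4360 / 2619 / 7281 / 8334 / 2510 / 17613 / 14817.
Total: 61100 → 57534; change = -3566; percentage change = -5.8%

-5.8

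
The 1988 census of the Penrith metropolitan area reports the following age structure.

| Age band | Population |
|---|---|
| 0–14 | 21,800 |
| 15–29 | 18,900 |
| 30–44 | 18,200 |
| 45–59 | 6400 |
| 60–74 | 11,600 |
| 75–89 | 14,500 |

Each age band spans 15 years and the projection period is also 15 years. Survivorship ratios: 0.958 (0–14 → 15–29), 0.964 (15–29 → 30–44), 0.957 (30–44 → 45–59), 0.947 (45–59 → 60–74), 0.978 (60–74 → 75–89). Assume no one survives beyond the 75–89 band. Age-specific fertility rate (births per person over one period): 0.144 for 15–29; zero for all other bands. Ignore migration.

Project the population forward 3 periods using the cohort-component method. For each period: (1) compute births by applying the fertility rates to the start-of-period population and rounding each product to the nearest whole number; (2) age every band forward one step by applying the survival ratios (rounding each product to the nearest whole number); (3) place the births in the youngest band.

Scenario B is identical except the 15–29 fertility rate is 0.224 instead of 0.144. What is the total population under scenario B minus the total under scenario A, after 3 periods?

3530

— Period 1 —
Births: 18900 * 0.144 = 2722
15–29: 21800 * 0.958 = 20884
30–44: 18900 * 0.964 = 18220
45–59: 18200 * 0.957 = 17417
60–74: 6400 * 0.947 = 6061
75–89: 11600 * 0.978 = 11345
Population now: 0–14=2722, 15–29=20884, 30–44=18220, 45–59=17417, 60–74=6061, 75–89=11345
— Period 2 —
Births: 20884 * 0.144 = 3007
15–29: 2722 * 0.958 = 2608
30–44: 20884 * 0.964 = 20132
45–59: 18220 * 0.957 = 17437
60–74: 17417 * 0.947 = 16494
75–89: 6061 * 0.978 = 5928
Population now: 0–14=3007, 15–29=2608, 30–44=20132, 45–59=17437, 60–74=16494, 75–89=5928
— Period 3 —
Births: 2608 * 0.144 = 376
15–29: 3007 * 0.958 = 2881
30–44: 2608 * 0.964 = 2514
45–59: 20132 * 0.957 = 19266
60–74: 17437 * 0.947 = 16513
75–89: 16494 * 0.978 = 16131
Population now: 0–14=376, 15–29=2881, 30–44=2514, 45–59=19266, 60–74=16513, 75–89=16131
Scenario A total after 3 periods: 57681
Scenario B projection —
— Period 1 —
Births: 18900 * 0.224 = 4234
15–29: 21800 * 0.958 = 20884
30–44: 18900 * 0.964 = 18220
45–59: 18200 * 0.957 = 17417
60–74: 6400 * 0.947 = 6061
75–89: 11600 * 0.978 = 11345
Population now: 0–14=4234, 15–29=20884, 30–44=18220, 45–59=17417, 60–74=6061, 75–89=11345
— Period 2 —
Births: 20884 * 0.224 = 4678
15–29: 4234 * 0.958 = 4056
30–44: 20884 * 0.964 = 20132
45–59: 18220 * 0.957 = 17437
60–74: 17417 * 0.947 = 16494
75–89: 6061 * 0.978 = 5928
Population now: 0–14=4678, 15–29=4056, 30–44=20132, 45–59=17437, 60–74=16494, 75–89=5928
— Period 3 —
Births: 4056 * 0.224 = 909
15–29: 4678 * 0.958 = 4482
30–44: 4056 * 0.964 = 3910
45–59: 20132 * 0.957 = 19266
60–74: 17437 * 0.947 = 16513
75–89: 16494 * 0.978 = 16131
Population now: 0–14=909, 15–29=4482, 30–44=3910, 45–59=19266, 60–74=16513, 75–89=16131
Scenario B total after 3 periods: 61211
Difference B − A = 61211 − 57681 = 3530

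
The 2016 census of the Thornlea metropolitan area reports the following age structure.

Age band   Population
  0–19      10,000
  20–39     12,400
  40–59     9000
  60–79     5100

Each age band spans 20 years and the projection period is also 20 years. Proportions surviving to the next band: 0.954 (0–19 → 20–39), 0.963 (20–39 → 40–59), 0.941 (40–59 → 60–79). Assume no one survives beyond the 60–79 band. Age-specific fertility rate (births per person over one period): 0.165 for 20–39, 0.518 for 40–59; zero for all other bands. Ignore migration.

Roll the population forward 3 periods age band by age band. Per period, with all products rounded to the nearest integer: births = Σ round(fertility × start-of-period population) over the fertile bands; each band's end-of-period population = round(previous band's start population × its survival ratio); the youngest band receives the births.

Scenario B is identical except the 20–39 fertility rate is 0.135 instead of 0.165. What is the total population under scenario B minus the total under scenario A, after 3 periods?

-854

After projecting period 1:
Births: 12400 × 0.165 = 2046  |  9000 × 0.518 = 4662 → total 6708
20–39: 10000 × 0.954 = 9540
40–59: 12400 × 0.963 = 11941
60–79: 9000 × 0.941 = 8469
End of period: [6708, 9540, 11941, 8469]
After projecting period 2:
Births: 9540 × 0.165 = 1574  |  11941 × 0.518 = 6185 → total 7759
20–39: 6708 × 0.954 = 6399
40–59: 9540 × 0.963 = 9187
60–79: 11941 × 0.941 = 11236
End of period: [7759, 6399, 9187, 11236]
After projecting period 3:
Births: 6399 × 0.165 = 1056  |  9187 × 0.518 = 4759 → total 5815
20–39: 7759 × 0.954 = 7402
40–59: 6399 × 0.963 = 6162
60–79: 9187 × 0.941 = 8645
End of period: [5815, 7402, 6162, 8645]
Scenario A total after 3 periods: 28024
Scenario B projection —
After projecting period 1:
Births: 12400 × 0.135 = 1674  |  9000 × 0.518 = 4662 → total 6336
20–39: 10000 × 0.954 = 9540
40–59: 12400 × 0.963 = 11941
60–79: 9000 × 0.941 = 8469
End of period: [6336, 9540, 11941, 8469]
After projecting period 2:
Births: 9540 × 0.135 = 1288  |  11941 × 0.518 = 6185 → total 7473
20–39: 6336 × 0.954 = 6045
40–59: 9540 × 0.963 = 9187
60–79: 11941 × 0.941 = 11236
End of period: [7473, 6045, 9187, 11236]
After projecting period 3:
Births: 6045 × 0.135 = 816  |  9187 × 0.518 = 4759 → total 5575
20–39: 7473 × 0.954 = 7129
40–59: 6045 × 0.963 = 5821
60–79: 9187 × 0.941 = 8645
End of period: [5575, 7129, 5821, 8645]
Scenario B total after 3 periods: 27170
Difference B − A = 27170 − 28024 = -854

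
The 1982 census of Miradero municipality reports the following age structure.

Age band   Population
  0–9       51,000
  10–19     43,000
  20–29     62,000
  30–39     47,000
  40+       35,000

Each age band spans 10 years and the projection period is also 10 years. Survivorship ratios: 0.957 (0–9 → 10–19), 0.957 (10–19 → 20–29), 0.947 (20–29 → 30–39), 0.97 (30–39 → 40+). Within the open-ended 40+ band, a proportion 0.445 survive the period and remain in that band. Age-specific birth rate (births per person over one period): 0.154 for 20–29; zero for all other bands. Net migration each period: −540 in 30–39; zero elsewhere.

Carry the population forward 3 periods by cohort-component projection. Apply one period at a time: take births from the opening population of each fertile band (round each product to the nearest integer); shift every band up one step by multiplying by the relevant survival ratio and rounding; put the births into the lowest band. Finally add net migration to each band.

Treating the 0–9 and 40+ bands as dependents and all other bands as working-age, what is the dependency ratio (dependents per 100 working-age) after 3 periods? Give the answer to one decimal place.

Period 1.
Births: 62000 × 0.154 = 9548
10–19: 51000 × 0.957 = 48807
20–29: 43000 × 0.957 = 41151
30–39: 62000 × 0.947 = 58714
40+: 47000 × 0.97 + 35000 × 0.445 = 45590 + 15575 = 61165
Net migration: 30–39 − 540 → 58174
End of period: [9548, 48807, 41151, 58174, 61165]
Period 2.
Births: 41151 × 0.154 = 6337
10–19: 9548 × 0.957 = 9137
20–29: 48807 × 0.957 = 46708
30–39: 41151 × 0.947 = 38970
40+: 58174 × 0.97 + 61165 × 0.445 = 56429 + 27218 = 83647
Net migration: 30–39 − 540 → 38430
End of period: [6337, 9137, 46708, 38430, 83647]
Period 3.
Births: 46708 × 0.154 = 7193
10–19: 6337 × 0.957 = 6065
20–29: 9137 × 0.957 = 8744
30–39: 46708 × 0.947 = 44232
40+: 38430 × 0.97 + 83647 × 0.445 = 37277 + 37223 = 74500
Net migration: 30–39 − 540 → 43692
End of period: [7193, 6065, 8744, 43692, 74500]
Dependents (band 0–9 + band 40+) = 7193 + 74500 = 81693; working-age = 58501; ratio = 81693/58501 × 100 = 139.6

139.6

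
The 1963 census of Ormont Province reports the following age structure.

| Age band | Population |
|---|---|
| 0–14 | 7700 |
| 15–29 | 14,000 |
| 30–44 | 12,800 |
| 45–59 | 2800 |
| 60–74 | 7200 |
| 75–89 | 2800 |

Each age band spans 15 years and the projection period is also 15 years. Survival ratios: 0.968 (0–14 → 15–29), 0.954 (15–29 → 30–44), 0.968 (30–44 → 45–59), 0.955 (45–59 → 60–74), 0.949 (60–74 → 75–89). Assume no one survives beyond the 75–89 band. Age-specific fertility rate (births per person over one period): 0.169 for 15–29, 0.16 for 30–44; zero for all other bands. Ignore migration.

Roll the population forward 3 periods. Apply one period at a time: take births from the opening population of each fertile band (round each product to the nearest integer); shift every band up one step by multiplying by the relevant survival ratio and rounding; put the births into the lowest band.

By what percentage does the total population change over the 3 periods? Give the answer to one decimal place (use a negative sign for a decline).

— Period 1 —
Births: 14000 * 0.169 = 2366 ; 12800 * 0.16 = 2048 — total 4414
15–29: 7700 * 0.968 = 7454
30–44: 14000 * 0.954 = 13356
45–59: 12800 * 0.968 = 12390
60–74: 2800 * 0.955 = 2674
75–89: 7200 * 0.949 = 6833
Population now: 0–14=4414, 15–29=7454, 30–44=13356, 45–59=12390, 60–74=2674, 75–89=6833
— Period 2 —
Births: 7454 * 0.169 = 1260 ; 13356 * 0.16 = 2137 — total 3397
15–29: 4414 * 0.968 = 4273
30–44: 7454 * 0.954 = 7111
45–59: 13356 * 0.968 = 12929
60–74: 12390 * 0.955 = 11832
75–89: 2674 * 0.949 = 2538
Population now: 0–14=3397, 15–29=4273, 30–44=7111, 45–59=12929, 60–74=11832, 75–89=2538
— Period 3 —
Births: 4273 * 0.169 = 722 ; 7111 * 0.16 = 1138 — total 1860
15–29: 3397 * 0.968 = 3288
30–44: 4273 * 0.954 = 4076
45–59: 7111 * 0.968 = 6883
60–74: 12929 * 0.955 = 12347
75–89: 11832 * 0.949 = 11229
Population now: 0–14=1860, 15–29=3288, 30–44=4076, 45–59=6883, 60–74=12347, 75–89=11229
Total: 47300 → 39683; change = -7617; percentage change = -16.1%

-16.1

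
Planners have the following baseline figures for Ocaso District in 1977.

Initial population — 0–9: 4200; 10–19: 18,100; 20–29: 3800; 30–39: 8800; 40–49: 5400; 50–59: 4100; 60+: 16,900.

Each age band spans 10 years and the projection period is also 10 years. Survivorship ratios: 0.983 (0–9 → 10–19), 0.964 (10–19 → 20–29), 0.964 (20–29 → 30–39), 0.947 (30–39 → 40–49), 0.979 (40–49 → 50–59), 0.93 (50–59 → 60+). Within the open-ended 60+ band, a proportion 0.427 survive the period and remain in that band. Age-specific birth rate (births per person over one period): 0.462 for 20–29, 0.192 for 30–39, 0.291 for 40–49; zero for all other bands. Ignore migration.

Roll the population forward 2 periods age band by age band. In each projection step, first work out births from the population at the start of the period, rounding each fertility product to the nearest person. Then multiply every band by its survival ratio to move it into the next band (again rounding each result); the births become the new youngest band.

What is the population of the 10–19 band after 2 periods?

Period 1:
Births: 3800 × 0.462 = 1756 ; 8800 × 0.192 = 1690 ; 5400 × 0.291 = 1571 ⇒ total 5017
10–19: 4200 × 0.983 = 4129
20–29: 18100 × 0.964 = 17448
30–39: 3800 × 0.964 = 3663
40–49: 8800 × 0.947 = 8334
50–59: 5400 × 0.979 = 5287
60+: 4100 × 0.93 + 16900 × 0.427 = 3813 + 7216 = 11029
Giving 5017 / 4129 / 17448 / 3663 / 8334 / 5287 / 11029.
Period 2:
Births: 17448 × 0.462 = 8061 ; 3663 × 0.192 = 703 ; 8334 × 0.291 = 2425 ⇒ total 11189
10–19: 5017 × 0.983 = 4932
20–29: 4129 × 0.964 = 3980
30–39: 17448 × 0.964 = 16820
40–49: 3663 × 0.947 = 3469
50–59: 8334 × 0.979 = 8159
60+: 5287 × 0.93 + 11029 × 0.427 = 4917 + 4709 = 9626
Giving 11189 / 4932 / 3980 / 16820 / 3469 / 8159 / 9626.

4932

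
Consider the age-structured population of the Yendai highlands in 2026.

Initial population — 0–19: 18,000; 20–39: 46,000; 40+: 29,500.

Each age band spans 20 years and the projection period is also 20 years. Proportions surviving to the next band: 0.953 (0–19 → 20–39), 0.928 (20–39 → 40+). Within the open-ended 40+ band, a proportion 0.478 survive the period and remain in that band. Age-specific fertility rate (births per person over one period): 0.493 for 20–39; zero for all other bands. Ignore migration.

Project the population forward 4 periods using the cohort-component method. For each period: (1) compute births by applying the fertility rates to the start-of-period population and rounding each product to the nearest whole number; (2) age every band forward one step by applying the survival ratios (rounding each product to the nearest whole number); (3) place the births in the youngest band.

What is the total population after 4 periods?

Call the groups 1 to 3, youngest first.
After projecting period 1:
Births: 46000 * 0.493 = 22678
Group 2: 18000 * 0.953 = 17154
Group 3: 46000 * 0.928 + 29500 * 0.478 = 42688 + 14101 = 56789
End of period: [22678, 17154, 56789]
After projecting period 2:
Births: 17154 * 0.493 = 8457
Group 2: 22678 * 0.953 = 21612
Group 3: 17154 * 0.928 + 56789 * 0.478 = 15919 + 27145 = 43064
End of period: [8457, 21612, 43064]
After projecting period 3:
Births: 21612 * 0.493 = 10655
Group 2: 8457 * 0.953 = 8060
Group 3: 21612 * 0.928 + 43064 * 0.478 = 20056 + 20585 = 40641
End of period: [10655, 8060, 40641]
After projecting period 4:
Births: 8060 * 0.493 = 3974
Group 2: 10655 * 0.953 = 10154
Group 3: 8060 * 0.928 + 40641 * 0.478 = 7480 + 19426 = 26906
End of period: [3974, 10154, 26906]
Total after period 4: 3974 + 10154 + 26906 = 41034

41034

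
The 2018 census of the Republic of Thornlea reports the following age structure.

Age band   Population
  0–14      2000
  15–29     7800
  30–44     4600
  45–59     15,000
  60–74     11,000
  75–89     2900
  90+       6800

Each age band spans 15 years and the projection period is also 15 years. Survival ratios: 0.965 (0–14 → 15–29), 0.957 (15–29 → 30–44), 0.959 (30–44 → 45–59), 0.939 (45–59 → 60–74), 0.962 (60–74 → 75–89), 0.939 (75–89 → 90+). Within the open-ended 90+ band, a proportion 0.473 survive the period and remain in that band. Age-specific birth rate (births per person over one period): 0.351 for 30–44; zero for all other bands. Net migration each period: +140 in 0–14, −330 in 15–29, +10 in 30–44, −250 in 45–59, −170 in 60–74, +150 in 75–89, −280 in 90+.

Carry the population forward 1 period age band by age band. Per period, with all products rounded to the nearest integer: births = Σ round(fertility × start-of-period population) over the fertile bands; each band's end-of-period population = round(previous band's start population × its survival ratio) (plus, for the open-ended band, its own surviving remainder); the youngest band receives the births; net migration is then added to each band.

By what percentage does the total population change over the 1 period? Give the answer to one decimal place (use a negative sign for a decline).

-9.6

Period 1.
Births: 4600 × 0.351 = 1615
15–29: 2000 × 0.965 = 1930
30–44: 7800 × 0.957 = 7465
45–59: 4600 × 0.959 = 4411
60–74: 15000 × 0.939 = 14085
75–89: 11000 × 0.962 = 10582
90+: 2900 × 0.939 + 6800 × 0.473 = 2723 + 3216 = 5939
Net migration: 0–14 + 140 → 1755; 15–29 − 330 → 1600; 30–44 + 10 → 7475; 45–59 − 250 → 4161; 60–74 − 170 → 13915; 75–89 + 150 → 10732; 90+ − 280 → 5659
Population now: 0–14=1755, 15–29=1600, 30–44=7475, 45–59=4161, 60–74=13915, 75–89=10732, 90+=5659
Total: 50100 → 45297; change = -4803; percentage change = -9.6%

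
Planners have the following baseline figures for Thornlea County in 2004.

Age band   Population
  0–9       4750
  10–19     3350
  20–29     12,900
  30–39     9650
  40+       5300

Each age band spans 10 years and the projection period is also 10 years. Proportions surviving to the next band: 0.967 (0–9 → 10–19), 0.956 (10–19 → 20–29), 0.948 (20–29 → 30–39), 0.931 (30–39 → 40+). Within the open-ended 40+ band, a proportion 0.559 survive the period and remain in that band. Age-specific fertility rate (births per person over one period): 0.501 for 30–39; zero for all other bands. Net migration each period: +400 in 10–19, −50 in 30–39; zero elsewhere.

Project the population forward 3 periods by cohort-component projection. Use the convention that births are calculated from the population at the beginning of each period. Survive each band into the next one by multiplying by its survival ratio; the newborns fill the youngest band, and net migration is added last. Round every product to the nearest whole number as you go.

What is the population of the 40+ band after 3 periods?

Let band 1 be 0–9 through band 5 = 40+.
After projecting period 1:
Births: 9650 * 0.501 = 4835
Band 2: 4750 * 0.967 = 4593
Band 3: 3350 * 0.956 = 3203
Band 4: 12900 * 0.948 = 12229
Band 5: 9650 * 0.931 + 5300 * 0.559 = 8984 + 2963 = 11947
Net migration: Band 2 + 400 → 4993; Band 4 − 50 → 12179
End of period: [4835, 4993, 3203, 12179, 11947]
After projecting period 2:
Births: 12179 * 0.501 = 6102
Band 2: 4835 * 0.967 = 4675
Band 3: 4993 * 0.956 = 4773
Band 4: 3203 * 0.948 = 3036
Band 5: 12179 * 0.931 + 11947 * 0.559 = 11339 + 6678 = 18017
Net migration: Band 2 + 400 → 5075; Band 4 − 50 → 2986
End of period: [6102, 5075, 4773, 2986, 18017]
After projecting period 3:
Births: 2986 * 0.501 = 1496
Band 2: 6102 * 0.967 = 5901
Band 3: 5075 * 0.956 = 4852
Band 4: 4773 * 0.948 = 4525
Band 5: 2986 * 0.931 + 18017 * 0.559 = 2780 + 10072 = 12852
Net migration: Band 2 + 400 → 6301; Band 4 − 50 → 4475
End of period: [1496, 6301, 4852, 4475, 12852]

12852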